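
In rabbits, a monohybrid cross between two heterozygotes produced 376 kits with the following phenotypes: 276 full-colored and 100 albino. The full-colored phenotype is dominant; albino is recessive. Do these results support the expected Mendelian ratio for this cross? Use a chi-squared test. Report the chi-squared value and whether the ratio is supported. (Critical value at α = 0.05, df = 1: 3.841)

0.511; consistent

For a monohybrid cross between heterozygotes with complete dominance, the expected phenotypic ratio is 3:1.
The 3:1 ratio has 4 parts, so with N = 376 the expected counts are:
  full-colored: 376 × 3/4 = 282
  albino: 376 × 1/4 = 94
χ² = Σ (O − E)² / E
  full-colored: (276 − 282)² / 282 = 0.1277
  albino: (100 − 94)² / 94 = 0.3830
χ² = 0.1277 + 0.3830 = 0.5107 ≈ 0.511
Degrees of freedom = 2 − 1 = 1; critical value at α = 0.05 is 3.841.
Since 0.511 < 3.841, we fail to reject the null hypothesis — the data are consistent with the 3:1 ratio.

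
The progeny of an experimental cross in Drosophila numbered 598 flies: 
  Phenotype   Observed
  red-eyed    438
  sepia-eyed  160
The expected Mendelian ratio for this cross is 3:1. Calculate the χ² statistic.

0.983

Expected counts for N = 598 under a 3:1 ratio (total parts = 4):
  red-eyed: 598 × 3/4 = 448.5
  sepia-eyed: 598 × 1/4 = 149.5
χ² = Σ (O − E)² / E
  red-eyed: (438 − 448.5)² / 448.5 = 0.2458
  sepia-eyed: (160 − 149.5)² / 149.5 = 0.7375
χ² = 0.2458 + 0.7375 = 0.9833 ≈ 0.983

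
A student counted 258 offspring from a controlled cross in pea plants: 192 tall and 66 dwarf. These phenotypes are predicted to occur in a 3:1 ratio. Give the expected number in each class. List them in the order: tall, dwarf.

193.5, 64.5

Total ratio parts = 4. Expected numbers out of 258:
  tall: 258 × 3/4 = 193.5
  dwarf: 258 × 1/4 = 64.5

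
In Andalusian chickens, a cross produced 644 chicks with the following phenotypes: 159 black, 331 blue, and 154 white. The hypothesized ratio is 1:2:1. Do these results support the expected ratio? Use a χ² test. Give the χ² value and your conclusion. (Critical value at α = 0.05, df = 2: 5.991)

Expected counts for N = 644 under a 1:2:1 ratio (total parts = 4):
  black: 644 × 1/4 = 161
  blue: 644 × 2/4 = 322
  white: 644 × 1/4 = 161
χ² = Σ (O − E)² / E
  black: (159 − 161)² / 161 = 0.0248
  blue: (331 − 322)² / 322 = 0.2516
  white: (154 − 161)² / 161 = 0.3043
χ² = 0.0248 + 0.2516 + 0.3043 = 0.5807 ≈ 0.581
Degrees of freedom = 3 − 1 = 2; critical value at α = 0.05 is 5.991.
Since 0.581 < 5.991, we fail to reject the null hypothesis — the data are consistent with the 1:2:1 ratio.

0.581; consistent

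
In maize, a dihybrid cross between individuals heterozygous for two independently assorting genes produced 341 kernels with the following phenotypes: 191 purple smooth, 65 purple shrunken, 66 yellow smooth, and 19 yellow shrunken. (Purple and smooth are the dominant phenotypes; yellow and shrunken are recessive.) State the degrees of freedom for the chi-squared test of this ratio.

A dihybrid F₂ with independent assortment and complete dominance at both loci gives a 9:3:3:1 phenotypic ratio.
A goodness-of-fit test with 4 phenotype classes has df = 4 − 1 = 3.

3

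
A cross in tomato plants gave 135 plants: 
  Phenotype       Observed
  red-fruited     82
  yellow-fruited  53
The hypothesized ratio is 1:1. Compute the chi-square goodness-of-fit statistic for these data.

The 1:1 ratio has 2 parts, so with N = 135 the expected counts are:
  red-fruited: 135 × 1/2 = 67.5
  yellow-fruited: 135 × 1/2 = 67.5
χ² = Σ (O − E)² / E
  red-fruited: (82 − 67.5)² / 67.5 = 3.1148
  yellow-fruited: (53 − 67.5)² / 67.5 = 3.1148
χ² = 3.1148 + 3.1148 = 6.2296 ≈ 6.230

6.230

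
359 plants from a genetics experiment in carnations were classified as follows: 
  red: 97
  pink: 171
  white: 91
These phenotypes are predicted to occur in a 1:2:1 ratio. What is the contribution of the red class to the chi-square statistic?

0.586

Total ratio parts = 4. Expected numbers out of 359:
  red: 359 × 1/4 = 89.75
  pink: 359 × 2/4 = 179.5
  white: 359 × 1/4 = 89.75
Contribution of red: (97 − 89.75)² / 89.75 = 0.5857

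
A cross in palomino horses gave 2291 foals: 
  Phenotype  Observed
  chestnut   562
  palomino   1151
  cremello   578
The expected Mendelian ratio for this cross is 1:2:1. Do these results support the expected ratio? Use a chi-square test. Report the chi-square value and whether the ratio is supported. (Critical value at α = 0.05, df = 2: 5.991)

The 1:2:1 ratio has 4 parts, so with N = 2291 the expected counts are:
  chestnut: 2291 × 1/4 = 572.75
  palomino: 2291 × 2/4 = 1145.5
  cremello: 2291 × 1/4 = 572.75
χ² = Σ (O − E)² / E
  chestnut: (562 − 572.75)² / 572.75 = 0.2018
  palomino: (1151 − 1145.5)² / 1145.5 = 0.0264
  cremello: (578 − 572.75)² / 572.75 = 0.0481
χ² = 0.2018 + 0.0264 + 0.0481 = 0.2763 ≈ 0.276
Degrees of freedom = 3 − 1 = 2; critical value at α = 0.05 is 5.991.
Since 0.276 < 5.991, we fail to reject the null hypothesis — the data are consistent with the 1:2:1 ratio.

0.276; consistent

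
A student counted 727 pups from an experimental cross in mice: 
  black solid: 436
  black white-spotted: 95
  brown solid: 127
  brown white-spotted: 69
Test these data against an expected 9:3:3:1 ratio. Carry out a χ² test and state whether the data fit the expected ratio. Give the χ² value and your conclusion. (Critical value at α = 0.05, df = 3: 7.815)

Under the 9:3:3:1 hypothesis (Σ ratio = 16, N = 727):
  black solid: 727 × 9/16 = 408.9375
  black white-spotted: 727 × 3/16 = 136.3125
  brown solid: 727 × 3/16 = 136.3125
  brown white-spotted: 727 × 1/16 = 45.4375
χ² = Σ (O − E)² / E
  black solid: (436 − 408.9375)² / 408.9375 = 1.7909
  black white-spotted: (95 − 136.3125)² / 136.3125 = 12.5207
  brown solid: (127 − 136.3125)² / 136.3125 = 0.6362
  brown white-spotted: (69 − 45.4375)² / 45.4375 = 12.2188
χ² = 1.7909 + 12.5207 + 0.6362 + 12.2188 = 27.1666 ≈ 27.167
Degrees of freedom = 4 − 1 = 3; critical value at α = 0.05 is 7.815.
Since 27.167 > 7.815, we reject the null hypothesis — the data do not fit the 9:3:3:1 ratio.

27.167; not consistent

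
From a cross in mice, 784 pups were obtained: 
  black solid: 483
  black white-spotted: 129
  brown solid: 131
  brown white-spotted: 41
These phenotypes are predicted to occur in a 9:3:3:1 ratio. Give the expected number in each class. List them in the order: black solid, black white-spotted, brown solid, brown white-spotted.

441, 147, 147, 49

The 9:3:3:1 ratio has 16 parts, so with N = 784 the expected counts are:
  black solid: 784 × 9/16 = 441
  black white-spotted: 784 × 3/16 = 147
  brown solid: 784 × 3/16 = 147
  brown white-spotted: 784 × 1/16 = 49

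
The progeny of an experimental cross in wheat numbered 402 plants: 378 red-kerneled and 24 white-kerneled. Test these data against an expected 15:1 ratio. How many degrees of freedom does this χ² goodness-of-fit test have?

1

A goodness-of-fit test with 2 phenotype classes has df = 2 − 1 = 1.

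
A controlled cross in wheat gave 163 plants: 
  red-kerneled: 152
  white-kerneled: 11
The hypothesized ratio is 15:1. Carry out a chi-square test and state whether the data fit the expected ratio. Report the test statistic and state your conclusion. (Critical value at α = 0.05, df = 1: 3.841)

0.069; consistent

Total ratio parts = 16. Expected numbers out of 163:
  red-kerneled: 163 × 15/16 = 152.8125
  white-kerneled: 163 × 1/16 = 10.1875
χ² = Σ (O − E)² / E
  red-kerneled: (152 − 152.8125)² / 152.8125 = 0.0043
  white-kerneled: (11 − 10.1875)² / 10.1875 = 0.0648
χ² = 0.0043 + 0.0648 = 0.0691 ≈ 0.069
Degrees of freedom = 2 − 1 = 1; critical value at α = 0.05 is 3.841.
Since 0.069 < 3.841, we fail to reject the null hypothesis — the data are consistent with the 15:1 ratio.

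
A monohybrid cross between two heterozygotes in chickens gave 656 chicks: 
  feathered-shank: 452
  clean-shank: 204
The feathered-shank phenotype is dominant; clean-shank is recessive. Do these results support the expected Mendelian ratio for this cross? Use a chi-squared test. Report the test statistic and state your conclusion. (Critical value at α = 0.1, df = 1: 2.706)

For a monohybrid cross between heterozygotes with complete dominance, the expected phenotypic ratio is 3:1.
Under the 3:1 hypothesis (Σ ratio = 4, N = 656):
  feathered-shank: 656 × 3/4 = 492
  clean-shank: 656 × 1/4 = 164
χ² = Σ (O − E)² / E
  feathered-shank: (452 − 492)² / 492 = 3.2520
  clean-shank: (204 − 164)² / 164 = 9.7561
χ² = 3.2520 + 9.7561 = 13.0081 ≈ 13.008
Degrees of freedom = 2 − 1 = 1; critical value at α = 0.1 is 2.706.
Since 13.008 > 2.706, we reject the null hypothesis — the data do not fit the 3:1 ratio.

13.008; not consistent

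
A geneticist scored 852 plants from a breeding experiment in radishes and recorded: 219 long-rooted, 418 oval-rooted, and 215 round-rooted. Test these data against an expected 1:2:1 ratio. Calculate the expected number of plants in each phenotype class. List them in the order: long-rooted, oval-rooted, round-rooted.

Under the 1:2:1 hypothesis (Σ ratio = 4, N = 852):
  long-rooted: 852 × 1/4 = 213
  oval-rooted: 852 × 2/4 = 426
  round-rooted: 852 × 1/4 = 213

213, 426, 213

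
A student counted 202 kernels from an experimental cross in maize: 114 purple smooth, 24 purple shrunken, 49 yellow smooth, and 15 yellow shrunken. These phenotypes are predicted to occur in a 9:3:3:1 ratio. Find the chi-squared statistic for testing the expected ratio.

8.799

Under the 9:3:3:1 hypothesis (Σ ratio = 16, N = 202):
  purple smooth: 202 × 9/16 = 113.625
  purple shrunken: 202 × 3/16 = 37.875
  yellow smooth: 202 × 3/16 = 37.875
  yellow shrunken: 202 × 1/16 = 12.625
χ² = Σ (O − E)² / E
  purple smooth: (114 − 113.625)² / 113.625 = 0.0012
  purple shrunken: (24 − 37.875)² / 37.875 = 5.0829
  yellow smooth: (49 − 37.875)² / 37.875 = 3.2677
  yellow shrunken: (15 − 12.625)² / 12.625 = 0.4468
χ² = 0.0012 + 5.0829 + 3.2677 + 0.4468 = 8.7986 ≈ 8.799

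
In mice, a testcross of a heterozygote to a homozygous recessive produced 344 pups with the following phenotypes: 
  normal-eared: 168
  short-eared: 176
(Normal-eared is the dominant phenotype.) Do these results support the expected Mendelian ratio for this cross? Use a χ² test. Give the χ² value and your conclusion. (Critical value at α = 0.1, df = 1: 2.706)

A testcross of a heterozygote (Aa × aa) gives a 1:1 phenotypic ratio.
Total ratio parts = 2. Expected numbers out of 344:
  normal-eared: 344 × 1/2 = 172
  short-eared: 344 × 1/2 = 172
χ² = Σ (O − E)² / E
  normal-eared: (168 − 172)² / 172 = 0.0930
  short-eared: (176 − 172)² / 172 = 0.0930
χ² = 0.0930 + 0.0930 = 0.186
Degrees of freedom = 2 − 1 = 1; critical value at α = 0.1 is 2.706.
Since 0.186 < 2.706, we fail to reject the null hypothesis — the data are consistent with the 1:1 ratio.

0.186; consistent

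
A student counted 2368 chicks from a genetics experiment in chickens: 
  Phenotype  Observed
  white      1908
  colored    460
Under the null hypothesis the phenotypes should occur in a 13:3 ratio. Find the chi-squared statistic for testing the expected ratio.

Under the 13:3 hypothesis (Σ ratio = 16, N = 2368):
  white: 2368 × 13/16 = 1924
  colored: 2368 × 3/16 = 444
χ² = Σ (O − E)² / E
  white: (1908 − 1924)² / 1924 = 0.1331
  colored: (460 − 444)² / 444 = 0.5766
χ² = 0.1331 + 0.5766 = 0.7097 ≈ 0.710

0.710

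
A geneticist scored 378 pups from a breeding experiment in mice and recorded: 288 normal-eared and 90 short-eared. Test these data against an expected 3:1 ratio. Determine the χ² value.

0.286

Under the 3:1 hypothesis (Σ ratio = 4, N = 378):
  normal-eared: 378 × 3/4 = 283.5
  short-eared: 378 × 1/4 = 94.5
χ² = Σ (O − E)² / E
  normal-eared: (288 − 283.5)² / 283.5 = 0.0714
  short-eared: (90 − 94.5)² / 94.5 = 0.2143
χ² = 0.0714 + 0.2143 = 0.2857 ≈ 0.286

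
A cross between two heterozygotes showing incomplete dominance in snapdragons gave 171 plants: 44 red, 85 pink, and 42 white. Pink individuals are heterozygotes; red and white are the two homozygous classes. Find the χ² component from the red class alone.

With incomplete dominance, a heterozygote × heterozygote cross gives a 1:2:1 phenotypic ratio.
Under the 1:2:1 hypothesis (Σ ratio = 4, N = 171):
  red: 171 × 1/4 = 42.75
  pink: 171 × 2/4 = 85.5
  white: 171 × 1/4 = 42.75
Contribution of red: (44 − 42.75)² / 42.75 = 0.0365

0.037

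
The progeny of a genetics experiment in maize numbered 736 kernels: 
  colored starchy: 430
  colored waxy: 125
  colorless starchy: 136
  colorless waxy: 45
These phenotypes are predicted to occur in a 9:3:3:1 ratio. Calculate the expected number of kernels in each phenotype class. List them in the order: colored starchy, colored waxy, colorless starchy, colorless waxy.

Total ratio parts = 16. Expected numbers out of 736:
  colored starchy: 736 × 9/16 = 414
  colored waxy: 736 × 3/16 = 138
  colorless starchy: 736 × 3/16 = 138
  colorless waxy: 736 × 1/16 = 46

414, 138, 138, 46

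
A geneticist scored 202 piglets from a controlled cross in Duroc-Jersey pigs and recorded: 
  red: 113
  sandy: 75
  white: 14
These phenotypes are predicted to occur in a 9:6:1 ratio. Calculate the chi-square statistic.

Under the 9:6:1 hypothesis (Σ ratio = 16, N = 202):
  red: 202 × 9/16 = 113.625
  sandy: 202 × 6/16 = 75.75
  white: 202 × 1/16 = 12.625
χ² = Σ (O − E)² / E
  red: (113 − 113.625)² / 113.625 = 0.0034
  sandy: (75 − 75.75)² / 75.75 = 0.0074
  white: (14 − 12.625)² / 12.625 = 0.1498
χ² = 0.0034 + 0.0074 + 0.1498 = 0.1606 ≈ 0.161

0.161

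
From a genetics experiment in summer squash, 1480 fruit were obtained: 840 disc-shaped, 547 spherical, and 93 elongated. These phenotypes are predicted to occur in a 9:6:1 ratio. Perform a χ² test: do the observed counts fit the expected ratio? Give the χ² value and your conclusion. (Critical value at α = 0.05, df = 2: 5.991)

Expected counts for N = 1480 under a 9:6:1 ratio (total parts = 16):
  disc-shaped: 1480 × 9/16 = 832.5
  spherical: 1480 × 6/16 = 555
  elongated: 1480 × 1/16 = 92.5
χ² = Σ (O − E)² / E
  disc-shaped: (840 − 832.5)² / 832.5 = 0.0676
  spherical: (547 − 555)² / 555 = 0.1153
  elongated: (93 − 92.5)² / 92.5 = 0.0027
χ² = 0.0676 + 0.1153 + 0.0027 = 0.1856 ≈ 0.186
Degrees of freedom = 3 − 1 = 2; critical value at α = 0.05 is 5.991.
Since 0.186 < 5.991, we fail to reject the null hypothesis — the data are consistent with the 9:6:1 ratio.

0.186; consistent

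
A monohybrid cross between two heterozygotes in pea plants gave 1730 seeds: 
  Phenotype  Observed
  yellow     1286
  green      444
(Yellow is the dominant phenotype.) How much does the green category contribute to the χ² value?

0.306

For a monohybrid cross between heterozygotes with complete dominance, the expected phenotypic ratio is 3:1.
The 3:1 ratio has 4 parts, so with N = 1730 the expected counts are:
  yellow: 1730 × 3/4 = 1297.5
  green: 1730 × 1/4 = 432.5
Contribution of green: (444 − 432.5)² / 432.5 = 0.3058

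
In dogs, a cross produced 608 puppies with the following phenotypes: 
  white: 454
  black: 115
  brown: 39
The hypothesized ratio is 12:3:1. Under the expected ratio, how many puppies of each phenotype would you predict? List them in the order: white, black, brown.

456, 114, 38

Under the 12:3:1 hypothesis (Σ ratio = 16, N = 608):
  white: 608 × 12/16 = 456
  black: 608 × 3/16 = 114
  brown: 608 × 1/16 = 38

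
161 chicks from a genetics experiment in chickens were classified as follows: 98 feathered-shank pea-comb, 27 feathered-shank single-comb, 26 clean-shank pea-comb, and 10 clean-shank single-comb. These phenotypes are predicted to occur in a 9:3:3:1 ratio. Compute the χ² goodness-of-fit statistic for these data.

Expected counts for N = 161 under a 9:3:3:1 ratio (total parts = 16):
  feathered-shank pea-comb: 161 × 9/16 = 90.5625
  feathered-shank single-comb: 161 × 3/16 = 30.1875
  clean-shank pea-comb: 161 × 3/16 = 30.1875
  clean-shank single-comb: 161 × 1/16 = 10.0625
χ² = Σ (O − E)² / E
  feathered-shank pea-comb: (98 − 90.5625)² / 90.5625 = 0.6108
  feathered-shank single-comb: (27 − 30.1875)² / 30.1875 = 0.3366
  clean-shank pea-comb: (26 − 30.1875)² / 30.1875 = 0.5809
  clean-shank single-comb: (10 − 10.0625)² / 10.0625 = 0.0004
χ² = 0.6108 + 0.3366 + 0.5809 + 0.0004 = 1.5287 ≈ 1.529

1.529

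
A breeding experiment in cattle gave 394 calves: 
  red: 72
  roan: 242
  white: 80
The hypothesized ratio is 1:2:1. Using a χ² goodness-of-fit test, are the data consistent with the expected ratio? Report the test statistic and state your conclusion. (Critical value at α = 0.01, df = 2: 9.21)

20.883; not consistent

Expected counts for N = 394 under a 1:2:1 ratio (total parts = 4):
  red: 394 × 1/4 = 98.5
  roan: 394 × 2/4 = 197
  white: 394 × 1/4 = 98.5
χ² = Σ (O − E)² / E
  red: (72 − 98.5)² / 98.5 = 7.1294
  roan: (242 − 197)² / 197 = 10.2792
  white: (80 − 98.5)² / 98.5 = 3.4746
χ² = 7.1294 + 10.2792 + 3.4746 = 20.8832 ≈ 20.883
Degrees of freedom = 3 − 1 = 2; critical value at α = 0.01 is 9.21.
Since 20.883 > 9.21, we reject the null hypothesis — the data do not fit the 1:2:1 ratio.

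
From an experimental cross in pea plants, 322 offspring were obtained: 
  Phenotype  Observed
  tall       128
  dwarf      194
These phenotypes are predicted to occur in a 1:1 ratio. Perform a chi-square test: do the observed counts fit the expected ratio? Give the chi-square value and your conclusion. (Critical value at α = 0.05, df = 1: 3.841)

Under the 1:1 hypothesis (Σ ratio = 2, N = 322):
  tall: 322 × 1/2 = 161
  dwarf: 322 × 1/2 = 161
χ² = Σ (O − E)² / E
  tall: (128 − 161)² / 161 = 6.7640
  dwarf: (194 − 161)² / 161 = 6.7640
χ² = 6.7640 + 6.7640 = 13.528
Degrees of freedom = 2 − 1 = 1; critical value at α = 0.05 is 3.841.
Since 13.528 > 3.841, we reject the null hypothesis — the data do not fit the 1:1 ratio.

13.528; not consistent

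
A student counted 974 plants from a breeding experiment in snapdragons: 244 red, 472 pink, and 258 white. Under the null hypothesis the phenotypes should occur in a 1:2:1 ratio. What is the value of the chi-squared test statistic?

Expected counts for N = 974 under a 1:2:1 ratio (total parts = 4):
  red: 974 × 1/4 = 243.5
  pink: 974 × 2/4 = 487
  white: 974 × 1/4 = 243.5
χ² = Σ (O − E)² / E
  red: (244 − 243.5)² / 243.5 = 0.0010
  pink: (472 − 487)² / 487 = 0.4620
  white: (258 − 243.5)² / 243.5 = 0.8634
χ² = 0.0010 + 0.4620 + 0.8634 = 1.3264 ≈ 1.326

1.326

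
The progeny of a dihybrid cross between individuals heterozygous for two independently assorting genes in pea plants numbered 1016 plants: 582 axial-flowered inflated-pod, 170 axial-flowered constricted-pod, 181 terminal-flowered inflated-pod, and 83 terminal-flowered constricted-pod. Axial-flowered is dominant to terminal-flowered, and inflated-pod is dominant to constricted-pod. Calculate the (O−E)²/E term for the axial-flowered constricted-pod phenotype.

A dihybrid F₂ with independent assortment and complete dominance at both loci gives a 9:3:3:1 phenotypic ratio.
Expected counts for N = 1016 under a 9:3:3:1 ratio (total parts = 16):
  axial-flowered inflated-pod: 1016 × 9/16 = 571.5
  axial-flowered constricted-pod: 1016 × 3/16 = 190.5
  terminal-flowered inflated-pod: 1016 × 3/16 = 190.5
  terminal-flowered constricted-pod: 1016 × 1/16 = 63.5
Contribution of axial-flowered constricted-pod: (170 − 190.5)² / 190.5 = 2.2060

2.206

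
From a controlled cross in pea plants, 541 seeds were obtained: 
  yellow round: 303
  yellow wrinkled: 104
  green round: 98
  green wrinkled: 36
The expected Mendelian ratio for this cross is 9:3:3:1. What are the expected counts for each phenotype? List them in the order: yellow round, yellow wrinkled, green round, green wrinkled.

Expected counts for N = 541 under a 9:3:3:1 ratio (total parts = 16):
  yellow round: 541 × 9/16 = 304.3125
  yellow wrinkled: 541 × 3/16 = 101.4375
  green round: 541 × 3/16 = 101.4375
  green wrinkled: 541 × 1/16 = 33.8125

304.3125, 101.4375, 101.4375, 33.8125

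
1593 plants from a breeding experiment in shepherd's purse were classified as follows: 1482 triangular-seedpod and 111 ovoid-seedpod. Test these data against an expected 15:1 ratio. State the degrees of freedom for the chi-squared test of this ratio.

A goodness-of-fit test with 2 phenotype classes has df = 2 − 1 = 1.

1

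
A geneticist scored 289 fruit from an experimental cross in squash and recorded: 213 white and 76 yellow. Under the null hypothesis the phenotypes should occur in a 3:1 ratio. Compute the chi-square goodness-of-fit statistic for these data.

Total ratio parts = 4. Expected numbers out of 289:
  white: 289 × 3/4 = 216.75
  yellow: 289 × 1/4 = 72.25
χ² = Σ (O − E)² / E
  white: (213 − 216.75)² / 216.75 = 0.0649
  yellow: (76 − 72.25)² / 72.25 = 0.1946
χ² = 0.0649 + 0.1946 = 0.2595 ≈ 0.260

0.260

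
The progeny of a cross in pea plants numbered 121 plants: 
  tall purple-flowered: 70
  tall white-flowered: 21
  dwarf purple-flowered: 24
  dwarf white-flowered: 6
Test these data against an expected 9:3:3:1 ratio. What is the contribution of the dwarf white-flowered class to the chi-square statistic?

Total ratio parts = 16. Expected numbers out of 121:
  tall purple-flowered: 121 × 9/16 = 68.0625
  tall white-flowered: 121 × 3/16 = 22.6875
  dwarf purple-flowered: 121 × 3/16 = 22.6875
  dwarf white-flowered: 121 × 1/16 = 7.5625
Contribution of dwarf white-flowered: (6 − 7.5625)² / 7.5625 = 0.3228

0.323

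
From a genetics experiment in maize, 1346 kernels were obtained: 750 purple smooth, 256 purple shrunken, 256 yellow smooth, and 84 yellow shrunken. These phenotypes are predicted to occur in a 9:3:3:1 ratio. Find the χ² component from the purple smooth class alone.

0.067

Under the 9:3:3:1 hypothesis (Σ ratio = 16, N = 1346):
  purple smooth: 1346 × 9/16 = 757.125
  purple shrunken: 1346 × 3/16 = 252.375
  yellow smooth: 1346 × 3/16 = 252.375
  yellow shrunken: 1346 × 1/16 = 84.125
Contribution of purple smooth: (750 − 757.125)² / 757.125 = 0.0671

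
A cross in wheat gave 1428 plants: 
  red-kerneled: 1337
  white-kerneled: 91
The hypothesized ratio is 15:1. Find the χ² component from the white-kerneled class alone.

The 15:1 ratio has 16 parts, so with N = 1428 the expected counts are:
  red-kerneled: 1428 × 15/16 = 1338.75
  white-kerneled: 1428 × 1/16 = 89.25
Contribution of white-kerneled: (91 − 89.25)² / 89.25 = 0.0343

0.034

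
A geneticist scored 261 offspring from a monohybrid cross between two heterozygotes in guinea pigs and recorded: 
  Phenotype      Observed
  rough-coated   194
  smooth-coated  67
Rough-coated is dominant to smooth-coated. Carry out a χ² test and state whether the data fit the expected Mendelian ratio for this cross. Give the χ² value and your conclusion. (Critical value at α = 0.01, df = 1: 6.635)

For a monohybrid cross between heterozygotes with complete dominance, the expected phenotypic ratio is 3:1.
The 3:1 ratio has 4 parts, so with N = 261 the expected counts are:
  rough-coated: 261 × 3/4 = 195.75
  smooth-coated: 261 × 1/4 = 65.25
χ² = Σ (O − E)² / E
  rough-coated: (194 − 195.75)² / 195.75 = 0.0156
  smooth-coated: (67 − 65.25)² / 65.25 = 0.0469
χ² = 0.0156 + 0.0469 = 0.0625 ≈ 0.063
Degrees of freedom = 2 − 1 = 1; critical value at α = 0.01 is 6.635.
Since 0.063 < 6.635, we fail to reject the null hypothesis — the data are consistent with the 3:1 ratio.

0.063; consistent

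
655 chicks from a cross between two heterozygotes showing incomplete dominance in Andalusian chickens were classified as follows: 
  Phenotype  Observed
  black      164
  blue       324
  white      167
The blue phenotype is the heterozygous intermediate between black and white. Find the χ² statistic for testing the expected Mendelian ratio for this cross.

With incomplete dominance, a heterozygote × heterozygote cross gives a 1:2:1 phenotypic ratio.
Under the 1:2:1 hypothesis (Σ ratio = 4, N = 655):
  black: 655 × 1/4 = 163.75
  blue: 655 × 2/4 = 327.5
  white: 655 × 1/4 = 163.75
χ² = Σ (O − E)² / E
  black: (164 − 163.75)² / 163.75 = 0.0004
  blue: (324 − 327.5)² / 327.5 = 0.0374
  white: (167 − 163.75)² / 163.75 = 0.0645
χ² = 0.0004 + 0.0374 + 0.0645 = 0.1023 ≈ 0.102

0.102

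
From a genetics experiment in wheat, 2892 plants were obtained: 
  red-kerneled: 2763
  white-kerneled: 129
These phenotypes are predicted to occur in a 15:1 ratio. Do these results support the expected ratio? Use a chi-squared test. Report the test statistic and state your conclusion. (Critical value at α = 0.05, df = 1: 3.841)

15.804; not consistent

Expected counts for N = 2892 under a 15:1 ratio (total parts = 16):
  red-kerneled: 2892 × 15/16 = 2711.25
  white-kerneled: 2892 × 1/16 = 180.75
χ² = Σ (O − E)² / E
  red-kerneled: (2763 − 2711.25)² / 2711.25 = 0.9878
  white-kerneled: (129 − 180.75)² / 180.75 = 14.8164
χ² = 0.9878 + 14.8164 = 15.8042 ≈ 15.804
Degrees of freedom = 2 − 1 = 1; critical value at α = 0.05 is 3.841.
Since 15.804 > 3.841, we reject the null hypothesis — the data do not fit the 15:1 ratio.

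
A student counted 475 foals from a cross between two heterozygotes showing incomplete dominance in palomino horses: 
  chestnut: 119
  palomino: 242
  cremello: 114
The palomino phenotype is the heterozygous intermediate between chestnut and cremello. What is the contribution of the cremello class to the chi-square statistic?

With incomplete dominance, a heterozygote × heterozygote cross gives a 1:2:1 phenotypic ratio.
Total ratio parts = 4. Expected numbers out of 475:
  chestnut: 475 × 1/4 = 118.75
  palomino: 475 × 2/4 = 237.5
  cremello: 475 × 1/4 = 118.75
Contribution of cremello: (114 − 118.75)² / 118.75 = 0.1900

0.190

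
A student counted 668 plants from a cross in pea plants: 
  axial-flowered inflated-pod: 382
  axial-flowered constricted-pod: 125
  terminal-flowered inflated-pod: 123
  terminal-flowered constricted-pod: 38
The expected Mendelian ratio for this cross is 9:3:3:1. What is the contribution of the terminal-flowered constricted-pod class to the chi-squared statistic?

Total ratio parts = 16. Expected numbers out of 668:
  axial-flowered inflated-pod: 668 × 9/16 = 375.75
  axial-flowered constricted-pod: 668 × 3/16 = 125.25
  terminal-flowered inflated-pod: 668 × 3/16 = 125.25
  terminal-flowered constricted-pod: 668 × 1/16 = 41.75
Contribution of terminal-flowered constricted-pod: (38 − 41.75)² / 41.75 = 0.3368

0.337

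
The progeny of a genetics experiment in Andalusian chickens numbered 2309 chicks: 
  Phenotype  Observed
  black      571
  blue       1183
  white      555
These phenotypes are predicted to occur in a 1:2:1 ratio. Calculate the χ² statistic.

Under the 1:2:1 hypothesis (Σ ratio = 4, N = 2309):
  black: 2309 × 1/4 = 577.25
  blue: 2309 × 2/4 = 1154.5
  white: 2309 × 1/4 = 577.25
χ² = Σ (O − E)² / E
  black: (571 − 577.25)² / 577.25 = 0.0677
  blue: (1183 − 1154.5)² / 1154.5 = 0.7036
  white: (555 − 577.25)² / 577.25 = 0.8576
χ² = 0.0677 + 0.7036 + 0.8576 = 1.6289 ≈ 1.629

1.629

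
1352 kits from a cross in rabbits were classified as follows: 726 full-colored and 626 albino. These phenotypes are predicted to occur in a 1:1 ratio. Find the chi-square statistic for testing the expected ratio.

Total ratio parts = 2. Expected numbers out of 1352:
  full-colored: 1352 × 1/2 = 676
  albino: 1352 × 1/2 = 676
χ² = Σ (O − E)² / E
  full-colored: (726 − 676)² / 676 = 3.6982
  albino: (626 − 676)² / 676 = 3.6982
χ² = 3.6982 + 3.6982 = 7.3964 ≈ 7.396

7.396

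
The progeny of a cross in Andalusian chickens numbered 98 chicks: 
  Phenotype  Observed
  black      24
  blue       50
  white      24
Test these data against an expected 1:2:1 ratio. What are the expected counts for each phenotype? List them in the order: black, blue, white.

Total ratio parts = 4. Expected numbers out of 98:
  black: 98 × 1/4 = 24.5
  blue: 98 × 2/4 = 49
  white: 98 × 1/4 = 24.5

24.5, 49, 24.5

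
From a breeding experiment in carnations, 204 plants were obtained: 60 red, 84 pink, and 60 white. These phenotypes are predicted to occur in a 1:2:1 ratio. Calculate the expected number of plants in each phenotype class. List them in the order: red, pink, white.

51, 102, 51

Expected counts for N = 204 under a 1:2:1 ratio (total parts = 4):
  red: 204 × 1/4 = 51
  pink: 204 × 2/4 = 102
  white: 204 × 1/4 = 51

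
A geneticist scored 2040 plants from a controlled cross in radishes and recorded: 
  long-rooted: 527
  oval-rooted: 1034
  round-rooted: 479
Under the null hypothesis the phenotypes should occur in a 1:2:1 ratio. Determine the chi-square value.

2.643

The 1:2:1 ratio has 4 parts, so with N = 2040 the expected counts are:
  long-rooted: 2040 × 1/4 = 510
  oval-rooted: 2040 × 2/4 = 1020
  round-rooted: 2040 × 1/4 = 510
χ² = Σ (O − E)² / E
  long-rooted: (527 − 510)² / 510 = 0.5667
  oval-rooted: (1034 − 1020)² / 1020 = 0.1922
  round-rooted: (479 − 510)² / 510 = 1.8843
χ² = 0.5667 + 0.1922 + 1.8843 = 2.6432 ≈ 2.643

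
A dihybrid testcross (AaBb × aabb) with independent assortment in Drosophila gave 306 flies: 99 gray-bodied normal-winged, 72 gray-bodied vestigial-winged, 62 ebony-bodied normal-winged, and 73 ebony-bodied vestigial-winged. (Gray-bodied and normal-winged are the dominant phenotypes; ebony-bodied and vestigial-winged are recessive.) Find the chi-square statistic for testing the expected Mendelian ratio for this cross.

A dihybrid testcross with independent assortment gives a 1:1:1:1 ratio.
The 1:1:1:1 ratio has 4 parts, so with N = 306 the expected counts are:
  gray-bodied normal-winged: 306 × 1/4 = 76.5
  gray-bodied vestigial-winged: 306 × 1/4 = 76.5
  ebony-bodied normal-winged: 306 × 1/4 = 76.5
  ebony-bodied vestigial-winged: 306 × 1/4 = 76.5
χ² = Σ (O − E)² / E
  gray-bodied normal-winged: (99 − 76.5)² / 76.5 = 6.6176
  gray-bodied vestigial-winged: (72 − 76.5)² / 76.5 = 0.2647
  ebony-bodied normal-winged: (62 − 76.5)² / 76.5 = 2.7484
  ebony-bodied vestigial-winged: (73 − 76.5)² / 76.5 = 0.1601
χ² = 6.6176 + 0.2647 + 2.7484 + 0.1601 = 9.7908 ≈ 9.791

9.791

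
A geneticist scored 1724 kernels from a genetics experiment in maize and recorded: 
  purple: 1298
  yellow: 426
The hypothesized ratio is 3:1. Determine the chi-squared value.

Expected counts for N = 1724 under a 3:1 ratio (total parts = 4):
  purple: 1724 × 3/4 = 1293
  yellow: 1724 × 1/4 = 431
χ² = Σ (O − E)² / E
  purple: (1298 − 1293)² / 1293 = 0.0193
  yellow: (426 − 431)² / 431 = 0.0580
χ² = 0.0193 + 0.0580 = 0.0773 ≈ 0.077

0.077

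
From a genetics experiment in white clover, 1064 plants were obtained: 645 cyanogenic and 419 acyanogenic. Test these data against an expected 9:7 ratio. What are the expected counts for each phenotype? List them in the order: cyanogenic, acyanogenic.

598.5, 465.5

Under the 9:7 hypothesis (Σ ratio = 16, N = 1064):
  cyanogenic: 1064 × 9/16 = 598.5
  acyanogenic: 1064 × 7/16 = 465.5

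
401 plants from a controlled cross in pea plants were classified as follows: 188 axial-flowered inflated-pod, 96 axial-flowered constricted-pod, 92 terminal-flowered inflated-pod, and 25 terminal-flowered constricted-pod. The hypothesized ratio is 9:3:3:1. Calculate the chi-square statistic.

Expected counts for N = 401 under a 9:3:3:1 ratio (total parts = 16):
  axial-flowered inflated-pod: 401 × 9/16 = 225.5625
  axial-flowered constricted-pod: 401 × 3/16 = 75.1875
  terminal-flowered inflated-pod: 401 × 3/16 = 75.1875
  terminal-flowered constricted-pod: 401 × 1/16 = 25.0625
χ² = Σ (O − E)² / E
  axial-flowered inflated-pod: (188 − 225.5625)² / 225.5625 = 6.2552
  axial-flowered constricted-pod: (96 − 75.1875)² / 75.1875 = 5.7611
  terminal-flowered inflated-pod: (92 − 75.1875)² / 75.1875 = 3.7594
  terminal-flowered constricted-pod: (25 − 25.0625)² / 25.0625 = 0.0002
χ² = 6.2552 + 5.7611 + 3.7594 + 0.0002 = 15.7759 ≈ 15.776

15.776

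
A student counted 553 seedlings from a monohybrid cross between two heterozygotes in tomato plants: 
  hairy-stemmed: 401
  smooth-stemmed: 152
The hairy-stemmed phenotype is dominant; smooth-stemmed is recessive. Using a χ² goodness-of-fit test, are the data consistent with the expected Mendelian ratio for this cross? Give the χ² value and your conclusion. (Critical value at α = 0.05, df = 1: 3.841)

For a monohybrid cross between heterozygotes with complete dominance, the expected phenotypic ratio is 3:1.
Total ratio parts = 4. Expected numbers out of 553:
  hairy-stemmed: 553 × 3/4 = 414.75
  smooth-stemmed: 553 × 1/4 = 138.25
χ² = Σ (O − E)² / E
  hairy-stemmed: (401 − 414.75)² / 414.75 = 0.4558
  smooth-stemmed: (152 − 138.25)² / 138.25 = 1.3675
χ² = 0.4558 + 1.3675 = 1.8233 ≈ 1.823
Degrees of freedom = 2 − 1 = 1; critical value at α = 0.05 is 3.841.
Since 1.823 < 3.841, we fail to reject the null hypothesis — the data are consistent with the 3:1 ratio.

1.823; consistent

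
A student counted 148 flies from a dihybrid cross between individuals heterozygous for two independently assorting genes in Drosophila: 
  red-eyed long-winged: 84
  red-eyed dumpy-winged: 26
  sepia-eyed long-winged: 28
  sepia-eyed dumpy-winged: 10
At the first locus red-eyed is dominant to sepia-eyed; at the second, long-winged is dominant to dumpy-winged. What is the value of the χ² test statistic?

0.180

A dihybrid F₂ with independent assortment and complete dominance at both loci gives a 9:3:3:1 phenotypic ratio.
Expected counts for N = 148 under a 9:3:3:1 ratio (total parts = 16):
  red-eyed long-winged: 148 × 9/16 = 83.25
  red-eyed dumpy-winged: 148 × 3/16 = 27.75
  sepia-eyed long-winged: 148 × 3/16 = 27.75
  sepia-eyed dumpy-winged: 148 × 1/16 = 9.25
χ² = Σ (O − E)² / E
  red-eyed long-winged: (84 − 83.25)² / 83.25 = 0.0068
  red-eyed dumpy-winged: (26 − 27.75)² / 27.75 = 0.1104
  sepia-eyed long-winged: (28 − 27.75)² / 27.75 = 0.0023
  sepia-eyed dumpy-winged: (10 − 9.25)² / 9.25 = 0.0608
χ² = 0.0068 + 0.1104 + 0.0023 + 0.0608 = 0.1803 ≈ 0.180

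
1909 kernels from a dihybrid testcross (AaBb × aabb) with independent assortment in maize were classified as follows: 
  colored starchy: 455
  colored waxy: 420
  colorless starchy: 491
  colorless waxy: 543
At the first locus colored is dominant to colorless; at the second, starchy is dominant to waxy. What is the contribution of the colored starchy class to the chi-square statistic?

A dihybrid testcross with independent assortment gives a 1:1:1:1 ratio.
Expected counts for N = 1909 under a 1:1:1:1 ratio (total parts = 4):
  colored starchy: 1909 × 1/4 = 477.25
  colored waxy: 1909 × 1/4 = 477.25
  colorless starchy: 1909 × 1/4 = 477.25
  colorless waxy: 1909 × 1/4 = 477.25
Contribution of colored starchy: (455 − 477.25)² / 477.25 = 1.0373

1.037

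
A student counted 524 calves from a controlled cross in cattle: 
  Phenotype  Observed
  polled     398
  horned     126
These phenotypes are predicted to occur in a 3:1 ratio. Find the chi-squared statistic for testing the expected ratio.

0.254

The 3:1 ratio has 4 parts, so with N = 524 the expected counts are:
  polled: 524 × 3/4 = 393
  horned: 524 × 1/4 = 131
χ² = Σ (O − E)² / E
  polled: (398 − 393)² / 393 = 0.0636
  horned: (126 − 131)² / 131 = 0.1908
χ² = 0.0636 + 0.1908 = 0.2544 ≈ 0.254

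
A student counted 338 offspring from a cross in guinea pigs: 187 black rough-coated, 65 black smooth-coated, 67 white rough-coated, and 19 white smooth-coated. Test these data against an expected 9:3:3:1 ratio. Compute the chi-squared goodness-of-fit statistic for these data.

0.514

Expected counts for N = 338 under a 9:3:3:1 ratio (total parts = 16):
  black rough-coated: 338 × 9/16 = 190.125
  black smooth-coated: 338 × 3/16 = 63.375
  white rough-coated: 338 × 3/16 = 63.375
  white smooth-coated: 338 × 1/16 = 21.125
χ² = Σ (O − E)² / E
  black rough-coated: (187 − 190.125)² / 190.125 = 0.0514
  black smooth-coated: (65 − 63.375)² / 63.375 = 0.0417
  white rough-coated: (67 − 63.375)² / 63.375 = 0.2073
  white smooth-coated: (19 − 21.125)² / 21.125 = 0.2138
χ² = 0.0514 + 0.0417 + 0.2073 + 0.2138 = 0.5142 ≈ 0.514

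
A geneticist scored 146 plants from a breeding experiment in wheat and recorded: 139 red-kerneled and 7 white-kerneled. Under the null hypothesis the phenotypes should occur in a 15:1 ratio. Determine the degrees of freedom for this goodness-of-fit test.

A goodness-of-fit test with 2 phenotype classes has df = 2 − 1 = 1.

1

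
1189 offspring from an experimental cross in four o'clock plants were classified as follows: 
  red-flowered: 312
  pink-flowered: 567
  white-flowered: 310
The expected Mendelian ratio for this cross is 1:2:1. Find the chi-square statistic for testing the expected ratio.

Total ratio parts = 4. Expected numbers out of 1189:
  red-flowered: 1189 × 1/4 = 297.25
  pink-flowered: 1189 × 2/4 = 594.5
  white-flowered: 1189 × 1/4 = 297.25
χ² = Σ (O − E)² / E
  red-flowered: (312 − 297.25)² / 297.25 = 0.7319
  pink-flowered: (567 − 594.5)² / 594.5 = 1.2721
  white-flowered: (310 − 297.25)² / 297.25 = 0.5469
χ² = 0.7319 + 1.2721 + 0.5469 = 2.5509 ≈ 2.551

2.551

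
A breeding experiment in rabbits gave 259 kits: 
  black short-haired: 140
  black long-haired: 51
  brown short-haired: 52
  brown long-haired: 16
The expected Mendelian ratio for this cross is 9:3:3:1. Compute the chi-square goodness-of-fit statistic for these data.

0.590

Expected counts for N = 259 under a 9:3:3:1 ratio (total parts = 16):
  black short-haired: 259 × 9/16 = 145.6875
  black long-haired: 259 × 3/16 = 48.5625
  brown short-haired: 259 × 3/16 = 48.5625
  brown long-haired: 259 × 1/16 = 16.1875
χ² = Σ (O − E)² / E
  black short-haired: (140 − 145.6875)² / 145.6875 = 0.2220
  black long-haired: (51 − 48.5625)² / 48.5625 = 0.1223
  brown short-haired: (52 − 48.5625)² / 48.5625 = 0.2433
  brown long-haired: (16 − 16.1875)² / 16.1875 = 0.0022
χ² = 0.2220 + 0.1223 + 0.2433 + 0.0022 = 0.5898 ≈ 0.590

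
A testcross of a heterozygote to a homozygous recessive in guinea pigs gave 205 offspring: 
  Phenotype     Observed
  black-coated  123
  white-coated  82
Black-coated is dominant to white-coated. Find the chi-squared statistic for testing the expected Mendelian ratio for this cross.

8.200

A testcross of a heterozygote (Aa × aa) gives a 1:1 phenotypic ratio.
The 1:1 ratio has 2 parts, so with N = 205 the expected counts are:
  black-coated: 205 × 1/2 = 102.5
  white-coated: 205 × 1/2 = 102.5
χ² = Σ (O − E)² / E
  black-coated: (123 − 102.5)² / 102.5 = 4.1000
  white-coated: (82 − 102.5)² / 102.5 = 4.1000
χ² = 4.1000 + 4.1000 = 8.200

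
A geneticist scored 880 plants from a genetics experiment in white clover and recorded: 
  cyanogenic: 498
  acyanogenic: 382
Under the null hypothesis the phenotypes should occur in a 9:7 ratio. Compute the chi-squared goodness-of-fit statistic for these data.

Expected counts for N = 880 under a 9:7 ratio (total parts = 16):
  cyanogenic: 880 × 9/16 = 495
  acyanogenic: 880 × 7/16 = 385
χ² = Σ (O − E)² / E
  cyanogenic: (498 − 495)² / 495 = 0.0182
  acyanogenic: (382 − 385)² / 385 = 0.0234
χ² = 0.0182 + 0.0234 = 0.0416 ≈ 0.042

0.042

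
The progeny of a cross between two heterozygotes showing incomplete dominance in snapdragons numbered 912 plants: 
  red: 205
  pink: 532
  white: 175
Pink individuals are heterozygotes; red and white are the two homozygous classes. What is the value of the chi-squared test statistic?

27.307

With incomplete dominance, a heterozygote × heterozygote cross gives a 1:2:1 phenotypic ratio.
The 1:2:1 ratio has 4 parts, so with N = 912 the expected counts are:
  red: 912 × 1/4 = 228
  pink: 912 × 2/4 = 456
  white: 912 × 1/4 = 228
χ² = Σ (O − E)² / E
  red: (205 − 228)² / 228 = 2.3202
  pink: (532 − 456)² / 456 = 12.6667
  white: (175 − 228)² / 228 = 12.3202
χ² = 2.3202 + 12.6667 + 12.3202 = 27.3071 ≈ 27.307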